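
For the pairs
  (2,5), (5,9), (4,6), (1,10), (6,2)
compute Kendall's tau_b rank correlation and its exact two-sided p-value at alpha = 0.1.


Step 1: Enumerate the 10 unordered pairs (i,j) with i<j and classify each by sign(x_j-x_i) * sign(y_j-y_i).
  (1,2):dx=+3,dy=+4->C; (1,3):dx=+2,dy=+1->C; (1,4):dx=-1,dy=+5->D; (1,5):dx=+4,dy=-3->D
  (2,3):dx=-1,dy=-3->C; (2,4):dx=-4,dy=+1->D; (2,5):dx=+1,dy=-7->D; (3,4):dx=-3,dy=+4->D
  (3,5):dx=+2,dy=-4->D; (4,5):dx=+5,dy=-8->D
Step 2: C = 3, D = 7, total pairs = 10.
Step 3: tau = (C - D)/(n(n-1)/2) = (3 - 7)/10 = -0.400000.
Step 4: Exact two-sided p-value (enumerate n! = 120 permutations of y under H0): p = 0.483333.
Step 5: alpha = 0.1. fail to reject H0.

tau_b = -0.4000 (C=3, D=7), p = 0.483333, fail to reject H0.


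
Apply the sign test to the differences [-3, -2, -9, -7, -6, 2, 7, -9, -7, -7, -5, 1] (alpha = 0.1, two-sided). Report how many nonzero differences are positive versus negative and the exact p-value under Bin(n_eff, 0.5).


Step 1: Discard zero differences. Original n = 12; n_eff = number of nonzero differences = 12.
Nonzero differences (with sign): -3, -2, -9, -7, -6, +2, +7, -9, -7, -7, -5, +1
Step 2: Count signs: positive = 3, negative = 9.
Step 3: Under H0: P(positive) = 0.5, so the number of positives S ~ Bin(12, 0.5).
Step 4: Two-sided exact p-value = sum of Bin(12,0.5) probabilities at or below the observed probability = 0.145996.
Step 5: alpha = 0.1. fail to reject H0.

n_eff = 12, pos = 3, neg = 9, p = 0.145996, fail to reject H0.


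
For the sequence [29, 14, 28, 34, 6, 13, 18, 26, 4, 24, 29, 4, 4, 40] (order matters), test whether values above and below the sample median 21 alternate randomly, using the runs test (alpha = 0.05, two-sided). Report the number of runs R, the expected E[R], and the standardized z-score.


Step 1: Compute median = 21; label A = above, B = below.
Labels in order: ABAABBBABAABBA  (n_A = 7, n_B = 7)
Step 2: Count runs R = 9.
Step 3: Under H0 (random ordering), E[R] = 2*n_A*n_B/(n_A+n_B) + 1 = 2*7*7/14 + 1 = 8.0000.
        Var[R] = 2*n_A*n_B*(2*n_A*n_B - n_A - n_B) / ((n_A+n_B)^2 * (n_A+n_B-1)) = 8232/2548 = 3.2308.
        SD[R] = 1.7974.
Step 4: Continuity-corrected z = (R - 0.5 - E[R]) / SD[R] = (9 - 0.5 - 8.0000) / 1.7974 = 0.2782.
Step 5: Two-sided p-value via normal approximation = 2*(1 - Phi(|z|)) = 0.780879.
Step 6: alpha = 0.05. fail to reject H0.

R = 9, z = 0.2782, p = 0.780879, fail to reject H0.


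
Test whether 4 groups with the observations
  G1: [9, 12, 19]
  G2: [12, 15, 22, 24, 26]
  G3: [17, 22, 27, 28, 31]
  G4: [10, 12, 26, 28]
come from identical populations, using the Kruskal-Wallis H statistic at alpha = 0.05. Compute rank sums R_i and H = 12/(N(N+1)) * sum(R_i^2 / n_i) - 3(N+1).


Step 1: Combine all N = 17 observations and assign midranks.
sorted (value, group, rank): (9,G1,1), (10,G4,2), (12,G1,4), (12,G2,4), (12,G4,4), (15,G2,6), (17,G3,7), (19,G1,8), (22,G2,9.5), (22,G3,9.5), (24,G2,11), (26,G2,12.5), (26,G4,12.5), (27,G3,14), (28,G3,15.5), (28,G4,15.5), (31,G3,17)
Step 2: Sum ranks within each group.
R_1 = 13 (n_1 = 3)
R_2 = 43 (n_2 = 5)
R_3 = 63 (n_3 = 5)
R_4 = 34 (n_4 = 4)
Step 3: H = 12/(N(N+1)) * sum(R_i^2/n_i) - 3(N+1)
     = 12/(17*18) * (13^2/3 + 43^2/5 + 63^2/5 + 34^2/4) - 3*18
     = 0.039216 * 1508.93 - 54
     = 5.173856.
Step 4: Ties present; correction factor C = 1 - 42/(17^3 - 17) = 0.991422. Corrected H = 5.173856 / 0.991422 = 5.218624.
Step 5: Under H0, H ~ chi^2(3); p-value = 0.156471.
Step 6: alpha = 0.05. fail to reject H0.

H = 5.2186, df = 3, p = 0.156471, fail to reject H0.


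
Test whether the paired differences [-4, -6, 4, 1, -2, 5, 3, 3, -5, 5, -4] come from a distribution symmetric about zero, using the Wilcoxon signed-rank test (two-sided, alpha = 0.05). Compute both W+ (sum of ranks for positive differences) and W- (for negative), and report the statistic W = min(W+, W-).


Step 1: Drop any zero differences (none here) and take |d_i|.
|d| = [4, 6, 4, 1, 2, 5, 3, 3, 5, 5, 4]
Step 2: Midrank |d_i| (ties get averaged ranks).
ranks: |4|->6, |6|->11, |4|->6, |1|->1, |2|->2, |5|->9, |3|->3.5, |3|->3.5, |5|->9, |5|->9, |4|->6
Step 3: Attach original signs; sum ranks with positive sign and with negative sign.
W+ = 6 + 1 + 9 + 3.5 + 3.5 + 9 = 32
W- = 6 + 11 + 2 + 9 + 6 = 34
(Check: W+ + W- = 66 should equal n(n+1)/2 = 66.)
Step 4: Test statistic W = min(W+, W-) = 32.
Step 5: Ties in |d|, so use the tie-corrected normal approximation.
        E[W] = n(n+1)/4 = 11*12/4 = 33.
        Tie groups: |d|=3 (t=2), |d|=4 (t=3), |d|=5 (t=3); sum(t^3 - t) = 54.
        Var[W] = n(n+1)(2n+1)/24 - sum(t^3-t)/48 = 3036/24 - 54/48 = 125.375.
        z = (W - E[W]) / sqrt(Var[W]) = (32 - 33) / 11.1971 = -0.0893.
        Two-sided p = 2*Phi(z) = 0.928836.
Step 6: alpha = 0.05. fail to reject H0.

W+ = 32, W- = 34, W = min = 32, p = 0.928836, fail to reject H0.


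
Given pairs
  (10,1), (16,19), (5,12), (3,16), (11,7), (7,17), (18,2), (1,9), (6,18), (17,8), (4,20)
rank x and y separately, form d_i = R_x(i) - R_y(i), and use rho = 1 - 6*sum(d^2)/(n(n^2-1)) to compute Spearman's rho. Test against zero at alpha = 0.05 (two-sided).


Step 1: Rank x and y separately (midranks; no ties here).
rank(x): 10->7, 16->9, 5->4, 3->2, 11->8, 7->6, 18->11, 1->1, 6->5, 17->10, 4->3
rank(y): 1->1, 19->10, 12->6, 16->7, 7->3, 17->8, 2->2, 9->5, 18->9, 8->4, 20->11
Step 2: d_i = R_x(i) - R_y(i); compute d_i^2.
  (7-1)^2=36, (9-10)^2=1, (4-6)^2=4, (2-7)^2=25, (8-3)^2=25, (6-8)^2=4, (11-2)^2=81, (1-5)^2=16, (5-9)^2=16, (10-4)^2=36, (3-11)^2=64
sum(d^2) = 308.
Step 3: rho = 1 - 6*308 / (11*(11^2 - 1)) = 1 - 1848/1320 = -0.400000.
Step 4: Under H0, t = rho * sqrt((n-2)/(1-rho^2)) = -1.3093 ~ t(9).
Step 5: Two-sided p-value from the t-distribution with 9 df = 0.222868.
Step 6: alpha = 0.05. fail to reject H0.

rho = -0.4000, p = 0.222868, fail to reject H0 at alpha = 0.05.


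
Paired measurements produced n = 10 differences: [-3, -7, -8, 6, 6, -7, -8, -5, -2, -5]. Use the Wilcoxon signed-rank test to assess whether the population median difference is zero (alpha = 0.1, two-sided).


Step 1: Drop any zero differences (none here) and take |d_i|.
|d| = [3, 7, 8, 6, 6, 7, 8, 5, 2, 5]
Step 2: Midrank |d_i| (ties get averaged ranks).
ranks: |3|->2, |7|->7.5, |8|->9.5, |6|->5.5, |6|->5.5, |7|->7.5, |8|->9.5, |5|->3.5, |2|->1, |5|->3.5
Step 3: Attach original signs; sum ranks with positive sign and with negative sign.
W+ = 5.5 + 5.5 = 11
W- = 2 + 7.5 + 9.5 + 7.5 + 9.5 + 3.5 + 1 + 3.5 = 44
(Check: W+ + W- = 55 should equal n(n+1)/2 = 55.)
Step 4: Test statistic W = min(W+, W-) = 11.
Step 5: Ties in |d|, so use the tie-corrected normal approximation.
        E[W] = n(n+1)/4 = 10*11/4 = 27.5.
        Tie groups: |d|=5 (t=2), |d|=6 (t=2), |d|=7 (t=2), |d|=8 (t=2); sum(t^3 - t) = 24.
        Var[W] = n(n+1)(2n+1)/24 - sum(t^3-t)/48 = 2310/24 - 24/48 = 95.75.
        z = (W - E[W]) / sqrt(Var[W]) = (11 - 27.5) / 9.7852 = -1.6862.
        Two-sided p = 2*Phi(z) = 0.091753.
Step 6: alpha = 0.1. reject H0.

W+ = 11, W- = 44, W = min = 11, p = 0.091753, reject H0.


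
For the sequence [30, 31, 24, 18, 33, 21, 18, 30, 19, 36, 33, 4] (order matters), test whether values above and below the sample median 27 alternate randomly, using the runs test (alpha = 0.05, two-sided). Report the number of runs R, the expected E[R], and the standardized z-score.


Step 1: Compute median = 27; label A = above, B = below.
Labels in order: AABBABBABAAB  (n_A = 6, n_B = 6)
Step 2: Count runs R = 8.
Step 3: Under H0 (random ordering), E[R] = 2*n_A*n_B/(n_A+n_B) + 1 = 2*6*6/12 + 1 = 7.0000.
        Var[R] = 2*n_A*n_B*(2*n_A*n_B - n_A - n_B) / ((n_A+n_B)^2 * (n_A+n_B-1)) = 4320/1584 = 2.7273.
        SD[R] = 1.6514.
Step 4: Continuity-corrected z = (R - 0.5 - E[R]) / SD[R] = (8 - 0.5 - 7.0000) / 1.6514 = 0.3028.
Step 5: Two-sided p-value via normal approximation = 2*(1 - Phi(|z|)) = 0.762069.
Step 6: alpha = 0.05. fail to reject H0.

R = 8, z = 0.3028, p = 0.762069, fail to reject H0.


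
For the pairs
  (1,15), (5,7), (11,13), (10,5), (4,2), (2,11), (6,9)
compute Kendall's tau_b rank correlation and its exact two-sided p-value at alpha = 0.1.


Step 1: Enumerate the 21 unordered pairs (i,j) with i<j and classify each by sign(x_j-x_i) * sign(y_j-y_i).
  (1,2):dx=+4,dy=-8->D; (1,3):dx=+10,dy=-2->D; (1,4):dx=+9,dy=-10->D; (1,5):dx=+3,dy=-13->D
  (1,6):dx=+1,dy=-4->D; (1,7):dx=+5,dy=-6->D; (2,3):dx=+6,dy=+6->C; (2,4):dx=+5,dy=-2->D
  (2,5):dx=-1,dy=-5->C; (2,6):dx=-3,dy=+4->D; (2,7):dx=+1,dy=+2->C; (3,4):dx=-1,dy=-8->C
  (3,5):dx=-7,dy=-11->C; (3,6):dx=-9,dy=-2->C; (3,7):dx=-5,dy=-4->C; (4,5):dx=-6,dy=-3->C
  (4,6):dx=-8,dy=+6->D; (4,7):dx=-4,dy=+4->D; (5,6):dx=-2,dy=+9->D; (5,7):dx=+2,dy=+7->C
  (6,7):dx=+4,dy=-2->D
Step 2: C = 9, D = 12, total pairs = 21.
Step 3: tau = (C - D)/(n(n-1)/2) = (9 - 12)/21 = -0.142857.
Step 4: Exact two-sided p-value (enumerate n! = 5040 permutations of y under H0): p = 0.772619.
Step 5: alpha = 0.1. fail to reject H0.

tau_b = -0.1429 (C=9, D=12), p = 0.772619, fail to reject H0.


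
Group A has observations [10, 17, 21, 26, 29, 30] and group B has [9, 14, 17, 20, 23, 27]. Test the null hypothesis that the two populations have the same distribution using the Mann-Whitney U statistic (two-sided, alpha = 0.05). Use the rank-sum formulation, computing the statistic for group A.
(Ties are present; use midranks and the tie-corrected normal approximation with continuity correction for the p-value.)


Step 1: Combine and sort all 12 observations; assign midranks.
sorted (value, group): (9,Y), (10,X), (14,Y), (17,X), (17,Y), (20,Y), (21,X), (23,Y), (26,X), (27,Y), (29,X), (30,X)
ranks: 9->1, 10->2, 14->3, 17->4.5, 17->4.5, 20->6, 21->7, 23->8, 26->9, 27->10, 29->11, 30->12
Step 2: Rank sum for X: R1 = 2 + 4.5 + 7 + 9 + 11 + 12 = 45.5.
Step 3: U_X = R1 - n1(n1+1)/2 = 45.5 - 6*7/2 = 45.5 - 21 = 24.5.
       U_Y = n1*n2 - U_X = 36 - 24.5 = 11.5.
Step 4: Ties are present, so use the tie-corrected normal approximation (with continuity correction) for the p-value.
Step 5: p-value = 0.335822; compare to alpha = 0.05. fail to reject H0.

U_X = 24.5, p = 0.335822, fail to reject H0 at alpha = 0.05.


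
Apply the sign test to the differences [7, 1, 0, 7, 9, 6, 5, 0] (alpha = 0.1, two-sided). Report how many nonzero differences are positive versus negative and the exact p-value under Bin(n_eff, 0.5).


Step 1: Discard zero differences. Original n = 8; n_eff = number of nonzero differences = 6.
Nonzero differences (with sign): +7, +1, +7, +9, +6, +5
Step 2: Count signs: positive = 6, negative = 0.
Step 3: Under H0: P(positive) = 0.5, so the number of positives S ~ Bin(6, 0.5).
Step 4: Two-sided exact p-value = sum of Bin(6,0.5) probabilities at or below the observed probability = 0.031250.
Step 5: alpha = 0.1. reject H0.

n_eff = 6, pos = 6, neg = 0, p = 0.031250, reject H0.


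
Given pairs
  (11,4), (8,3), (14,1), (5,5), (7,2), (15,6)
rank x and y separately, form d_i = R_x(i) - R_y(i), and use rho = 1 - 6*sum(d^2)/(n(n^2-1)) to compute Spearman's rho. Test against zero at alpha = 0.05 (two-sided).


Step 1: Rank x and y separately (midranks; no ties here).
rank(x): 11->4, 8->3, 14->5, 5->1, 7->2, 15->6
rank(y): 4->4, 3->3, 1->1, 5->5, 2->2, 6->6
Step 2: d_i = R_x(i) - R_y(i); compute d_i^2.
  (4-4)^2=0, (3-3)^2=0, (5-1)^2=16, (1-5)^2=16, (2-2)^2=0, (6-6)^2=0
sum(d^2) = 32.
Step 3: rho = 1 - 6*32 / (6*(6^2 - 1)) = 1 - 192/210 = 0.085714.
Step 4: Under H0, t = rho * sqrt((n-2)/(1-rho^2)) = 0.1721 ~ t(4).
Step 5: Two-sided p-value from the t-distribution with 4 df = 0.871743.
Step 6: alpha = 0.05. fail to reject H0.

rho = 0.0857, p = 0.871743, fail to reject H0 at alpha = 0.05.


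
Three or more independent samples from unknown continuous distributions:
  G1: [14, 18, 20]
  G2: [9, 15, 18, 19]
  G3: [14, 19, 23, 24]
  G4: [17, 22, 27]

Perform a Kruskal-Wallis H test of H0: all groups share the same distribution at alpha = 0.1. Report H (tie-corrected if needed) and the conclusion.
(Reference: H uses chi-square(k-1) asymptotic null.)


Step 1: Combine all N = 14 observations and assign midranks.
sorted (value, group, rank): (9,G2,1), (14,G1,2.5), (14,G3,2.5), (15,G2,4), (17,G4,5), (18,G1,6.5), (18,G2,6.5), (19,G2,8.5), (19,G3,8.5), (20,G1,10), (22,G4,11), (23,G3,12), (24,G3,13), (27,G4,14)
Step 2: Sum ranks within each group.
R_1 = 19 (n_1 = 3)
R_2 = 20 (n_2 = 4)
R_3 = 36 (n_3 = 4)
R_4 = 30 (n_4 = 3)
Step 3: H = 12/(N(N+1)) * sum(R_i^2/n_i) - 3(N+1)
     = 12/(14*15) * (19^2/3 + 20^2/4 + 36^2/4 + 30^2/3) - 3*15
     = 0.057143 * 844.333 - 45
     = 3.247619.
Step 4: Ties present; correction factor C = 1 - 18/(14^3 - 14) = 0.993407. Corrected H = 3.247619 / 0.993407 = 3.269174.
Step 5: Under H0, H ~ chi^2(3); p-value = 0.351956.
Step 6: alpha = 0.1. fail to reject H0.

H = 3.2692, df = 3, p = 0.351956, fail to reject H0.


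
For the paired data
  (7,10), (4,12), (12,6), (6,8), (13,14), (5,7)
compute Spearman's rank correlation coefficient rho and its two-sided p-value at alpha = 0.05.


Step 1: Rank x and y separately (midranks; no ties here).
rank(x): 7->4, 4->1, 12->5, 6->3, 13->6, 5->2
rank(y): 10->4, 12->5, 6->1, 8->3, 14->6, 7->2
Step 2: d_i = R_x(i) - R_y(i); compute d_i^2.
  (4-4)^2=0, (1-5)^2=16, (5-1)^2=16, (3-3)^2=0, (6-6)^2=0, (2-2)^2=0
sum(d^2) = 32.
Step 3: rho = 1 - 6*32 / (6*(6^2 - 1)) = 1 - 192/210 = 0.085714.
Step 4: Under H0, t = rho * sqrt((n-2)/(1-rho^2)) = 0.1721 ~ t(4).
Step 5: Two-sided p-value from the t-distribution with 4 df = 0.871743.
Step 6: alpha = 0.05. fail to reject H0.

rho = 0.0857, p = 0.871743, fail to reject H0 at alpha = 0.05.


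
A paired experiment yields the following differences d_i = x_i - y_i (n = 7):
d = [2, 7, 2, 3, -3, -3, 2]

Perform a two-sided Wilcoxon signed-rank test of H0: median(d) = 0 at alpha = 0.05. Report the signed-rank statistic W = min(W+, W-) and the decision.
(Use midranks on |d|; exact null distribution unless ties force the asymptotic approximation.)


Step 1: Drop any zero differences (none here) and take |d_i|.
|d| = [2, 7, 2, 3, 3, 3, 2]
Step 2: Midrank |d_i| (ties get averaged ranks).
ranks: |2|->2, |7|->7, |2|->2, |3|->5, |3|->5, |3|->5, |2|->2
Step 3: Attach original signs; sum ranks with positive sign and with negative sign.
W+ = 2 + 7 + 2 + 5 + 2 = 18
W- = 5 + 5 = 10
(Check: W+ + W- = 28 should equal n(n+1)/2 = 28.)
Step 4: Test statistic W = min(W+, W-) = 10.
Step 5: Ties in |d|, so use the tie-corrected normal approximation.
        E[W] = n(n+1)/4 = 7*8/4 = 14.
        Tie groups: |d|=2 (t=3), |d|=3 (t=3); sum(t^3 - t) = 48.
        Var[W] = n(n+1)(2n+1)/24 - sum(t^3-t)/48 = 840/24 - 48/48 = 34.
        z = (W - E[W]) / sqrt(Var[W]) = (10 - 14) / 5.8310 = -0.6860.
        Two-sided p = 2*Phi(z) = 0.492717.
Step 6: alpha = 0.05. fail to reject H0.

W+ = 18, W- = 10, W = min = 10, p = 0.492717, fail to reject H0.


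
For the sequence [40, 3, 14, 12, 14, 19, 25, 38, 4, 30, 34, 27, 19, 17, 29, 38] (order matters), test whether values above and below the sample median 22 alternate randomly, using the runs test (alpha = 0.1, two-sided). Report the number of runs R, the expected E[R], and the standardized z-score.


Step 1: Compute median = 22; label A = above, B = below.
Labels in order: ABBBBBAABAAABBAA  (n_A = 8, n_B = 8)
Step 2: Count runs R = 7.
Step 3: Under H0 (random ordering), E[R] = 2*n_A*n_B/(n_A+n_B) + 1 = 2*8*8/16 + 1 = 9.0000.
        Var[R] = 2*n_A*n_B*(2*n_A*n_B - n_A - n_B) / ((n_A+n_B)^2 * (n_A+n_B-1)) = 14336/3840 = 3.7333.
        SD[R] = 1.9322.
Step 4: Continuity-corrected z = (R + 0.5 - E[R]) / SD[R] = (7 + 0.5 - 9.0000) / 1.9322 = -0.7763.
Step 5: Two-sided p-value via normal approximation = 2*(1 - Phi(|z|)) = 0.437558.
Step 6: alpha = 0.1. fail to reject H0.

R = 7, z = -0.7763, p = 0.437558, fail to reject H0.


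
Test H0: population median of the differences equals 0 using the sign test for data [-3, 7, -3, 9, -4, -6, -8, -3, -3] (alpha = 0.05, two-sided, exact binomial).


Step 1: Discard zero differences. Original n = 9; n_eff = number of nonzero differences = 9.
Nonzero differences (with sign): -3, +7, -3, +9, -4, -6, -8, -3, -3
Step 2: Count signs: positive = 2, negative = 7.
Step 3: Under H0: P(positive) = 0.5, so the number of positives S ~ Bin(9, 0.5).
Step 4: Two-sided exact p-value = sum of Bin(9,0.5) probabilities at or below the observed probability = 0.179688.
Step 5: alpha = 0.05. fail to reject H0.

n_eff = 9, pos = 2, neg = 7, p = 0.179688, fail to reject H0.


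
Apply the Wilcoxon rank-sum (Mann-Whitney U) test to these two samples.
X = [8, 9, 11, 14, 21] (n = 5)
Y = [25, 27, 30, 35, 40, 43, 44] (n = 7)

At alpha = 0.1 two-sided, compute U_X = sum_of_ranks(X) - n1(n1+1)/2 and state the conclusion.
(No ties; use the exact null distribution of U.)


Step 1: Combine and sort all 12 observations; assign midranks.
sorted (value, group): (8,X), (9,X), (11,X), (14,X), (21,X), (25,Y), (27,Y), (30,Y), (35,Y), (40,Y), (43,Y), (44,Y)
ranks: 8->1, 9->2, 11->3, 14->4, 21->5, 25->6, 27->7, 30->8, 35->9, 40->10, 43->11, 44->12
Step 2: Rank sum for X: R1 = 1 + 2 + 3 + 4 + 5 = 15.
Step 3: U_X = R1 - n1(n1+1)/2 = 15 - 5*6/2 = 15 - 15 = 0.
       U_Y = n1*n2 - U_X = 35 - 0 = 35.
Step 4: No ties, so the exact null distribution of U (based on enumerating the C(12,5) = 792 equally likely rank assignments) gives the two-sided p-value.
Step 5: p-value = 0.002525; compare to alpha = 0.1. reject H0.

U_X = 0, p = 0.002525, reject H0 at alpha = 0.1.


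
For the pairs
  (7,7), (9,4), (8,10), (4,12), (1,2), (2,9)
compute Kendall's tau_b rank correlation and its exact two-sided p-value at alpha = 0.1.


Step 1: Enumerate the 15 unordered pairs (i,j) with i<j and classify each by sign(x_j-x_i) * sign(y_j-y_i).
  (1,2):dx=+2,dy=-3->D; (1,3):dx=+1,dy=+3->C; (1,4):dx=-3,dy=+5->D; (1,5):dx=-6,dy=-5->C
  (1,6):dx=-5,dy=+2->D; (2,3):dx=-1,dy=+6->D; (2,4):dx=-5,dy=+8->D; (2,5):dx=-8,dy=-2->C
  (2,6):dx=-7,dy=+5->D; (3,4):dx=-4,dy=+2->D; (3,5):dx=-7,dy=-8->C; (3,6):dx=-6,dy=-1->C
  (4,5):dx=-3,dy=-10->C; (4,6):dx=-2,dy=-3->C; (5,6):dx=+1,dy=+7->C
Step 2: C = 8, D = 7, total pairs = 15.
Step 3: tau = (C - D)/(n(n-1)/2) = (8 - 7)/15 = 0.066667.
Step 4: Exact two-sided p-value (enumerate n! = 720 permutations of y under H0): p = 1.000000.
Step 5: alpha = 0.1. fail to reject H0.

tau_b = 0.0667 (C=8, D=7), p = 1.000000, fail to reject H0.


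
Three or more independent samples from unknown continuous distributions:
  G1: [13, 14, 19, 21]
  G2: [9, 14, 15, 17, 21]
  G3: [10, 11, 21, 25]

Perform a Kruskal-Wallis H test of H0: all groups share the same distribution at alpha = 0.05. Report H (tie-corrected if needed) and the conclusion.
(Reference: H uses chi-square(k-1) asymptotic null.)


Step 1: Combine all N = 13 observations and assign midranks.
sorted (value, group, rank): (9,G2,1), (10,G3,2), (11,G3,3), (13,G1,4), (14,G1,5.5), (14,G2,5.5), (15,G2,7), (17,G2,8), (19,G1,9), (21,G1,11), (21,G2,11), (21,G3,11), (25,G3,13)
Step 2: Sum ranks within each group.
R_1 = 29.5 (n_1 = 4)
R_2 = 32.5 (n_2 = 5)
R_3 = 29 (n_3 = 4)
Step 3: H = 12/(N(N+1)) * sum(R_i^2/n_i) - 3(N+1)
     = 12/(13*14) * (29.5^2/4 + 32.5^2/5 + 29^2/4) - 3*14
     = 0.065934 * 639.062 - 42
     = 0.135989.
Step 4: Ties present; correction factor C = 1 - 30/(13^3 - 13) = 0.986264. Corrected H = 0.135989 / 0.986264 = 0.137883.
Step 5: Under H0, H ~ chi^2(2); p-value = 0.933381.
Step 6: alpha = 0.05. fail to reject H0.

H = 0.1379, df = 2, p = 0.933381, fail to reject H0.


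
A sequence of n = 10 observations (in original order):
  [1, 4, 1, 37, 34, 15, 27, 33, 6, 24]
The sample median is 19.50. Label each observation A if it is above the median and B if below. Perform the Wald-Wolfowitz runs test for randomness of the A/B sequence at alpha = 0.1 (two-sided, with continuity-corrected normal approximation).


Step 1: Compute median = 19.50; label A = above, B = below.
Labels in order: BBBAABAABA  (n_A = 5, n_B = 5)
Step 2: Count runs R = 6.
Step 3: Under H0 (random ordering), E[R] = 2*n_A*n_B/(n_A+n_B) + 1 = 2*5*5/10 + 1 = 6.0000.
        Var[R] = 2*n_A*n_B*(2*n_A*n_B - n_A - n_B) / ((n_A+n_B)^2 * (n_A+n_B-1)) = 2000/900 = 2.2222.
        SD[R] = 1.4907.
Step 4: R = E[R], so z = 0 with no continuity correction.
Step 5: Two-sided p-value via normal approximation = 2*(1 - Phi(|z|)) = 1.000000.
Step 6: alpha = 0.1. fail to reject H0.

R = 6, z = 0.0000, p = 1.000000, fail to reject H0.


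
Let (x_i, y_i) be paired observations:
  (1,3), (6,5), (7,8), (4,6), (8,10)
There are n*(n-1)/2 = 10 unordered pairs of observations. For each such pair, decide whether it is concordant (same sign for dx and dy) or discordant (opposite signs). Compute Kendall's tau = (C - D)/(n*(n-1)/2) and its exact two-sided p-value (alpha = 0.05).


Step 1: Enumerate the 10 unordered pairs (i,j) with i<j and classify each by sign(x_j-x_i) * sign(y_j-y_i).
  (1,2):dx=+5,dy=+2->C; (1,3):dx=+6,dy=+5->C; (1,4):dx=+3,dy=+3->C; (1,5):dx=+7,dy=+7->C
  (2,3):dx=+1,dy=+3->C; (2,4):dx=-2,dy=+1->D; (2,5):dx=+2,dy=+5->C; (3,4):dx=-3,dy=-2->C
  (3,5):dx=+1,dy=+2->C; (4,5):dx=+4,dy=+4->C
Step 2: C = 9, D = 1, total pairs = 10.
Step 3: tau = (C - D)/(n(n-1)/2) = (9 - 1)/10 = 0.800000.
Step 4: Exact two-sided p-value (enumerate n! = 120 permutations of y under H0): p = 0.083333.
Step 5: alpha = 0.05. fail to reject H0.

tau_b = 0.8000 (C=9, D=1), p = 0.083333, fail to reject H0.


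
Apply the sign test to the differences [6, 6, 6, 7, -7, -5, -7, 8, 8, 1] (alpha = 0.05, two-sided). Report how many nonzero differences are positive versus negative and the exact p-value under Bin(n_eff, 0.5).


Step 1: Discard zero differences. Original n = 10; n_eff = number of nonzero differences = 10.
Nonzero differences (with sign): +6, +6, +6, +7, -7, -5, -7, +8, +8, +1
Step 2: Count signs: positive = 7, negative = 3.
Step 3: Under H0: P(positive) = 0.5, so the number of positives S ~ Bin(10, 0.5).
Step 4: Two-sided exact p-value = sum of Bin(10,0.5) probabilities at or below the observed probability = 0.343750.
Step 5: alpha = 0.05. fail to reject H0.

n_eff = 10, pos = 7, neg = 3, p = 0.343750, fail to reject H0.


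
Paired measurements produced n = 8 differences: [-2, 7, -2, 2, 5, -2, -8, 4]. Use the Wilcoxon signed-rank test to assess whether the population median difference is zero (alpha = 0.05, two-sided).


Step 1: Drop any zero differences (none here) and take |d_i|.
|d| = [2, 7, 2, 2, 5, 2, 8, 4]
Step 2: Midrank |d_i| (ties get averaged ranks).
ranks: |2|->2.5, |7|->7, |2|->2.5, |2|->2.5, |5|->6, |2|->2.5, |8|->8, |4|->5
Step 3: Attach original signs; sum ranks with positive sign and with negative sign.
W+ = 7 + 2.5 + 6 + 5 = 20.5
W- = 2.5 + 2.5 + 2.5 + 8 = 15.5
(Check: W+ + W- = 36 should equal n(n+1)/2 = 36.)
Step 4: Test statistic W = min(W+, W-) = 15.5.
Step 5: Ties in |d|, so use the tie-corrected normal approximation.
        E[W] = n(n+1)/4 = 8*9/4 = 18.
        Tie groups: |d|=2 (t=4); sum(t^3 - t) = 60.
        Var[W] = n(n+1)(2n+1)/24 - sum(t^3-t)/48 = 1224/24 - 60/48 = 49.75.
        z = (W - E[W]) / sqrt(Var[W]) = (15.5 - 18) / 7.0534 = -0.3544.
        Two-sided p = 2*Phi(z) = 0.723009.
Step 6: alpha = 0.05. fail to reject H0.

W+ = 20.5, W- = 15.5, W = min = 15.5, p = 0.723009, fail to reject H0.


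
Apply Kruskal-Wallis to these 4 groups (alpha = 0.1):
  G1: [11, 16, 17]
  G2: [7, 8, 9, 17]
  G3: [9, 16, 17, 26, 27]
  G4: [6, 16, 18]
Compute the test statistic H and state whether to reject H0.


Step 1: Combine all N = 15 observations and assign midranks.
sorted (value, group, rank): (6,G4,1), (7,G2,2), (8,G2,3), (9,G2,4.5), (9,G3,4.5), (11,G1,6), (16,G1,8), (16,G3,8), (16,G4,8), (17,G1,11), (17,G2,11), (17,G3,11), (18,G4,13), (26,G3,14), (27,G3,15)
Step 2: Sum ranks within each group.
R_1 = 25 (n_1 = 3)
R_2 = 20.5 (n_2 = 4)
R_3 = 52.5 (n_3 = 5)
R_4 = 22 (n_4 = 3)
Step 3: H = 12/(N(N+1)) * sum(R_i^2/n_i) - 3(N+1)
     = 12/(15*16) * (25^2/3 + 20.5^2/4 + 52.5^2/5 + 22^2/3) - 3*16
     = 0.050000 * 1025.98 - 48
     = 3.298958.
Step 4: Ties present; correction factor C = 1 - 54/(15^3 - 15) = 0.983929. Corrected H = 3.298958 / 0.983929 = 3.352843.
Step 5: Under H0, H ~ chi^2(3); p-value = 0.340355.
Step 6: alpha = 0.1. fail to reject H0.

H = 3.3528, df = 3, p = 0.340355, fail to reject H0.


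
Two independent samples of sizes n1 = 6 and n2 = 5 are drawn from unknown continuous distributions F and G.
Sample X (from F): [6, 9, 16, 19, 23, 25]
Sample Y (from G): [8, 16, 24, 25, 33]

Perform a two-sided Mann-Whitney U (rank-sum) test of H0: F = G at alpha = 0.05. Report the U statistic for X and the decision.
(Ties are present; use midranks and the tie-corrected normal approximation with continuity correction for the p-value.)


Step 1: Combine and sort all 11 observations; assign midranks.
sorted (value, group): (6,X), (8,Y), (9,X), (16,X), (16,Y), (19,X), (23,X), (24,Y), (25,X), (25,Y), (33,Y)
ranks: 6->1, 8->2, 9->3, 16->4.5, 16->4.5, 19->6, 23->7, 24->8, 25->9.5, 25->9.5, 33->11
Step 2: Rank sum for X: R1 = 1 + 3 + 4.5 + 6 + 7 + 9.5 = 31.
Step 3: U_X = R1 - n1(n1+1)/2 = 31 - 6*7/2 = 31 - 21 = 10.
       U_Y = n1*n2 - U_X = 30 - 10 = 20.
Step 4: Ties are present, so use the tie-corrected normal approximation (with continuity correction) for the p-value.
Step 5: p-value = 0.409176; compare to alpha = 0.05. fail to reject H0.

U_X = 10, p = 0.409176, fail to reject H0 at alpha = 0.05.


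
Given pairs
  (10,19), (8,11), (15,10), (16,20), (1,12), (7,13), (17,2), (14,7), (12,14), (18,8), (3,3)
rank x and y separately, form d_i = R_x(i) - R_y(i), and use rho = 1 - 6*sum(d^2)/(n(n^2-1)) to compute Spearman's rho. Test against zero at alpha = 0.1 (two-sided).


Step 1: Rank x and y separately (midranks; no ties here).
rank(x): 10->5, 8->4, 15->8, 16->9, 1->1, 7->3, 17->10, 14->7, 12->6, 18->11, 3->2
rank(y): 19->10, 11->6, 10->5, 20->11, 12->7, 13->8, 2->1, 7->3, 14->9, 8->4, 3->2
Step 2: d_i = R_x(i) - R_y(i); compute d_i^2.
  (5-10)^2=25, (4-6)^2=4, (8-5)^2=9, (9-11)^2=4, (1-7)^2=36, (3-8)^2=25, (10-1)^2=81, (7-3)^2=16, (6-9)^2=9, (11-4)^2=49, (2-2)^2=0
sum(d^2) = 258.
Step 3: rho = 1 - 6*258 / (11*(11^2 - 1)) = 1 - 1548/1320 = -0.172727.
Step 4: Under H0, t = rho * sqrt((n-2)/(1-rho^2)) = -0.5261 ~ t(9).
Step 5: Two-sided p-value from the t-distribution with 9 df = 0.611542.
Step 6: alpha = 0.1. fail to reject H0.

rho = -0.1727, p = 0.611542, fail to reject H0 at alpha = 0.1.


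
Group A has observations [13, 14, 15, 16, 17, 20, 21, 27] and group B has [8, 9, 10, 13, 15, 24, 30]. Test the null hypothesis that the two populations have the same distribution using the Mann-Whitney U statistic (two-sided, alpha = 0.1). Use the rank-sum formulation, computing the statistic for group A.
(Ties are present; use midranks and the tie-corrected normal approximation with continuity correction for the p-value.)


Step 1: Combine and sort all 15 observations; assign midranks.
sorted (value, group): (8,Y), (9,Y), (10,Y), (13,X), (13,Y), (14,X), (15,X), (15,Y), (16,X), (17,X), (20,X), (21,X), (24,Y), (27,X), (30,Y)
ranks: 8->1, 9->2, 10->3, 13->4.5, 13->4.5, 14->6, 15->7.5, 15->7.5, 16->9, 17->10, 20->11, 21->12, 24->13, 27->14, 30->15
Step 2: Rank sum for X: R1 = 4.5 + 6 + 7.5 + 9 + 10 + 11 + 12 + 14 = 74.
Step 3: U_X = R1 - n1(n1+1)/2 = 74 - 8*9/2 = 74 - 36 = 38.
       U_Y = n1*n2 - U_X = 56 - 38 = 18.
Step 4: Ties are present, so use the tie-corrected normal approximation (with continuity correction) for the p-value.
Step 5: p-value = 0.270731; compare to alpha = 0.1. fail to reject H0.

U_X = 38, p = 0.270731, fail to reject H0 at alpha = 0.1.


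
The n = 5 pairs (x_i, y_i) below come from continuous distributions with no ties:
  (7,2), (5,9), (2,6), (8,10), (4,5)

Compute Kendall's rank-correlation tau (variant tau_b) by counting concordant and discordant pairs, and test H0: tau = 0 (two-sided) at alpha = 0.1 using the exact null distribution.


Step 1: Enumerate the 10 unordered pairs (i,j) with i<j and classify each by sign(x_j-x_i) * sign(y_j-y_i).
  (1,2):dx=-2,dy=+7->D; (1,3):dx=-5,dy=+4->D; (1,4):dx=+1,dy=+8->C; (1,5):dx=-3,dy=+3->D
  (2,3):dx=-3,dy=-3->C; (2,4):dx=+3,dy=+1->C; (2,5):dx=-1,dy=-4->C; (3,4):dx=+6,dy=+4->C
  (3,5):dx=+2,dy=-1->D; (4,5):dx=-4,dy=-5->C
Step 2: C = 6, D = 4, total pairs = 10.
Step 3: tau = (C - D)/(n(n-1)/2) = (6 - 4)/10 = 0.200000.
Step 4: Exact two-sided p-value (enumerate n! = 120 permutations of y under H0): p = 0.816667.
Step 5: alpha = 0.1. fail to reject H0.

tau_b = 0.2000 (C=6, D=4), p = 0.816667, fail to reject H0.


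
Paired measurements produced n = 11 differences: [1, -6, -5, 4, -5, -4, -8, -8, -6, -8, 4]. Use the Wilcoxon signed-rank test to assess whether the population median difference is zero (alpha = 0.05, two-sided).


Step 1: Drop any zero differences (none here) and take |d_i|.
|d| = [1, 6, 5, 4, 5, 4, 8, 8, 6, 8, 4]
Step 2: Midrank |d_i| (ties get averaged ranks).
ranks: |1|->1, |6|->7.5, |5|->5.5, |4|->3, |5|->5.5, |4|->3, |8|->10, |8|->10, |6|->7.5, |8|->10, |4|->3
Step 3: Attach original signs; sum ranks with positive sign and with negative sign.
W+ = 1 + 3 + 3 = 7
W- = 7.5 + 5.5 + 5.5 + 3 + 10 + 10 + 7.5 + 10 = 59
(Check: W+ + W- = 66 should equal n(n+1)/2 = 66.)
Step 4: Test statistic W = min(W+, W-) = 7.
Step 5: Ties in |d|, so use the tie-corrected normal approximation.
        E[W] = n(n+1)/4 = 11*12/4 = 33.
        Tie groups: |d|=4 (t=3), |d|=5 (t=2), |d|=6 (t=2), |d|=8 (t=3); sum(t^3 - t) = 60.
        Var[W] = n(n+1)(2n+1)/24 - sum(t^3-t)/48 = 3036/24 - 60/48 = 125.25.
        z = (W - E[W]) / sqrt(Var[W]) = (7 - 33) / 11.1915 = -2.3232.
        Two-sided p = 2*Phi(z) = 0.020169.
Step 6: alpha = 0.05. reject H0.

W+ = 7, W- = 59, W = min = 7, p = 0.020169, reject H0.


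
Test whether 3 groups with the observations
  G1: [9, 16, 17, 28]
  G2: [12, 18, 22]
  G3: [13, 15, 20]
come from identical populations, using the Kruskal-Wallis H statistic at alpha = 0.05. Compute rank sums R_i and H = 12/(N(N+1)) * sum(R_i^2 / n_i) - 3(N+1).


Step 1: Combine all N = 10 observations and assign midranks.
sorted (value, group, rank): (9,G1,1), (12,G2,2), (13,G3,3), (15,G3,4), (16,G1,5), (17,G1,6), (18,G2,7), (20,G3,8), (22,G2,9), (28,G1,10)
Step 2: Sum ranks within each group.
R_1 = 22 (n_1 = 4)
R_2 = 18 (n_2 = 3)
R_3 = 15 (n_3 = 3)
Step 3: H = 12/(N(N+1)) * sum(R_i^2/n_i) - 3(N+1)
     = 12/(10*11) * (22^2/4 + 18^2/3 + 15^2/3) - 3*11
     = 0.109091 * 304 - 33
     = 0.163636.
Step 4: No ties, so H is used without correction.
Step 5: Under H0, H ~ chi^2(2); p-value = 0.921439.
Step 6: alpha = 0.05. fail to reject H0.

H = 0.1636, df = 2, p = 0.921439, fail to reject H0.


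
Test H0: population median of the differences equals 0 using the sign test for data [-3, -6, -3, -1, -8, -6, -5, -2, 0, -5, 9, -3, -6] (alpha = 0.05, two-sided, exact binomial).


Step 1: Discard zero differences. Original n = 13; n_eff = number of nonzero differences = 12.
Nonzero differences (with sign): -3, -6, -3, -1, -8, -6, -5, -2, -5, +9, -3, -6
Step 2: Count signs: positive = 1, negative = 11.
Step 3: Under H0: P(positive) = 0.5, so the number of positives S ~ Bin(12, 0.5).
Step 4: Two-sided exact p-value = sum of Bin(12,0.5) probabilities at or below the observed probability = 0.006348.
Step 5: alpha = 0.05. reject H0.

n_eff = 12, pos = 1, neg = 11, p = 0.006348, reject H0.


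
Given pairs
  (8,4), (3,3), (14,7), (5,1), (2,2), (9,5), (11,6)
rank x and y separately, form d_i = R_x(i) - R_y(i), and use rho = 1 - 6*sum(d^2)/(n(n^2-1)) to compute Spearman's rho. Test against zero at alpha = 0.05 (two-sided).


Step 1: Rank x and y separately (midranks; no ties here).
rank(x): 8->4, 3->2, 14->7, 5->3, 2->1, 9->5, 11->6
rank(y): 4->4, 3->3, 7->7, 1->1, 2->2, 5->5, 6->6
Step 2: d_i = R_x(i) - R_y(i); compute d_i^2.
  (4-4)^2=0, (2-3)^2=1, (7-7)^2=0, (3-1)^2=4, (1-2)^2=1, (5-5)^2=0, (6-6)^2=0
sum(d^2) = 6.
Step 3: rho = 1 - 6*6 / (7*(7^2 - 1)) = 1 - 36/336 = 0.892857.
Step 4: Under H0, t = rho * sqrt((n-2)/(1-rho^2)) = 4.4333 ~ t(5).
Step 5: Two-sided p-value from the t-distribution with 5 df = 0.006807.
Step 6: alpha = 0.05. reject H0.

rho = 0.8929, p = 0.006807, reject H0 at alpha = 0.05.


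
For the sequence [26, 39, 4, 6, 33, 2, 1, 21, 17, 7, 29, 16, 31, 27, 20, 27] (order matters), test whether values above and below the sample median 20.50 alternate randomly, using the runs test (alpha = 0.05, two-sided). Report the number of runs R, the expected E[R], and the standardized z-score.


Step 1: Compute median = 20.50; label A = above, B = below.
Labels in order: AABBABBABBABAABA  (n_A = 8, n_B = 8)
Step 2: Count runs R = 11.
Step 3: Under H0 (random ordering), E[R] = 2*n_A*n_B/(n_A+n_B) + 1 = 2*8*8/16 + 1 = 9.0000.
        Var[R] = 2*n_A*n_B*(2*n_A*n_B - n_A - n_B) / ((n_A+n_B)^2 * (n_A+n_B-1)) = 14336/3840 = 3.7333.
        SD[R] = 1.9322.
Step 4: Continuity-corrected z = (R - 0.5 - E[R]) / SD[R] = (11 - 0.5 - 9.0000) / 1.9322 = 0.7763.
Step 5: Two-sided p-value via normal approximation = 2*(1 - Phi(|z|)) = 0.437558.
Step 6: alpha = 0.05. fail to reject H0.

R = 11, z = 0.7763, p = 0.437558, fail to reject H0.


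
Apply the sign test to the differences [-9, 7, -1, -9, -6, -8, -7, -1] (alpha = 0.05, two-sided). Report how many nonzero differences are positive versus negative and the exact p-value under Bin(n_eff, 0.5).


Step 1: Discard zero differences. Original n = 8; n_eff = number of nonzero differences = 8.
Nonzero differences (with sign): -9, +7, -1, -9, -6, -8, -7, -1
Step 2: Count signs: positive = 1, negative = 7.
Step 3: Under H0: P(positive) = 0.5, so the number of positives S ~ Bin(8, 0.5).
Step 4: Two-sided exact p-value = sum of Bin(8,0.5) probabilities at or below the observed probability = 0.070312.
Step 5: alpha = 0.05. fail to reject H0.

n_eff = 8, pos = 1, neg = 7, p = 0.070312, fail to reject H0.


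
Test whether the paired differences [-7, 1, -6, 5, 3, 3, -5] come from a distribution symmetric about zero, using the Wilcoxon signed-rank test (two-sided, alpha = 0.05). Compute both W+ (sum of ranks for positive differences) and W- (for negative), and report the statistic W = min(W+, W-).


Step 1: Drop any zero differences (none here) and take |d_i|.
|d| = [7, 1, 6, 5, 3, 3, 5]
Step 2: Midrank |d_i| (ties get averaged ranks).
ranks: |7|->7, |1|->1, |6|->6, |5|->4.5, |3|->2.5, |3|->2.5, |5|->4.5
Step 3: Attach original signs; sum ranks with positive sign and with negative sign.
W+ = 1 + 4.5 + 2.5 + 2.5 = 10.5
W- = 7 + 6 + 4.5 = 17.5
(Check: W+ + W- = 28 should equal n(n+1)/2 = 28.)
Step 4: Test statistic W = min(W+, W-) = 10.5.
Step 5: Ties in |d|, so use the tie-corrected normal approximation.
        E[W] = n(n+1)/4 = 7*8/4 = 14.
        Tie groups: |d|=3 (t=2), |d|=5 (t=2); sum(t^3 - t) = 12.
        Var[W] = n(n+1)(2n+1)/24 - sum(t^3-t)/48 = 840/24 - 12/48 = 34.75.
        z = (W - E[W]) / sqrt(Var[W]) = (10.5 - 14) / 5.8949 = -0.5937.
        Two-sided p = 2*Phi(z) = 0.552691.
Step 6: alpha = 0.05. fail to reject H0.

W+ = 10.5, W- = 17.5, W = min = 10.5, p = 0.552691, fail to reject H0.


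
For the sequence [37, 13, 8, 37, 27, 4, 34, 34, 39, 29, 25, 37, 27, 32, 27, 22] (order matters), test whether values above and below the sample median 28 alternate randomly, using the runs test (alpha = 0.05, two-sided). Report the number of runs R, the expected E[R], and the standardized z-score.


Step 1: Compute median = 28; label A = above, B = below.
Labels in order: ABBABBAAAABABABB  (n_A = 8, n_B = 8)
Step 2: Count runs R = 10.
Step 3: Under H0 (random ordering), E[R] = 2*n_A*n_B/(n_A+n_B) + 1 = 2*8*8/16 + 1 = 9.0000.
        Var[R] = 2*n_A*n_B*(2*n_A*n_B - n_A - n_B) / ((n_A+n_B)^2 * (n_A+n_B-1)) = 14336/3840 = 3.7333.
        SD[R] = 1.9322.
Step 4: Continuity-corrected z = (R - 0.5 - E[R]) / SD[R] = (10 - 0.5 - 9.0000) / 1.9322 = 0.2588.
Step 5: Two-sided p-value via normal approximation = 2*(1 - Phi(|z|)) = 0.795809.
Step 6: alpha = 0.05. fail to reject H0.

R = 10, z = 0.2588, p = 0.795809, fail to reject H0.


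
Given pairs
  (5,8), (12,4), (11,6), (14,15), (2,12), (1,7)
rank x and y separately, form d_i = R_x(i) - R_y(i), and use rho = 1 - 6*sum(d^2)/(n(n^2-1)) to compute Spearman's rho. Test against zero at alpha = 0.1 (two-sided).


Step 1: Rank x and y separately (midranks; no ties here).
rank(x): 5->3, 12->5, 11->4, 14->6, 2->2, 1->1
rank(y): 8->4, 4->1, 6->2, 15->6, 12->5, 7->3
Step 2: d_i = R_x(i) - R_y(i); compute d_i^2.
  (3-4)^2=1, (5-1)^2=16, (4-2)^2=4, (6-6)^2=0, (2-5)^2=9, (1-3)^2=4
sum(d^2) = 34.
Step 3: rho = 1 - 6*34 / (6*(6^2 - 1)) = 1 - 204/210 = 0.028571.
Step 4: Under H0, t = rho * sqrt((n-2)/(1-rho^2)) = 0.0572 ~ t(4).
Step 5: Two-sided p-value from the t-distribution with 4 df = 0.957155.
Step 6: alpha = 0.1. fail to reject H0.

rho = 0.0286, p = 0.957155, fail to reject H0 at alpha = 0.1.


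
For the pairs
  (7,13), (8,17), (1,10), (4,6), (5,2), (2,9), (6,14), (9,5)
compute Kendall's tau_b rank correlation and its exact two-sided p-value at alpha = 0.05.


Step 1: Enumerate the 28 unordered pairs (i,j) with i<j and classify each by sign(x_j-x_i) * sign(y_j-y_i).
  (1,2):dx=+1,dy=+4->C; (1,3):dx=-6,dy=-3->C; (1,4):dx=-3,dy=-7->C; (1,5):dx=-2,dy=-11->C
  (1,6):dx=-5,dy=-4->C; (1,7):dx=-1,dy=+1->D; (1,8):dx=+2,dy=-8->D; (2,3):dx=-7,dy=-7->C
  (2,4):dx=-4,dy=-11->C; (2,5):dx=-3,dy=-15->C; (2,6):dx=-6,dy=-8->C; (2,7):dx=-2,dy=-3->C
  (2,8):dx=+1,dy=-12->D; (3,4):dx=+3,dy=-4->D; (3,5):dx=+4,dy=-8->D; (3,6):dx=+1,dy=-1->D
  (3,7):dx=+5,dy=+4->C; (3,8):dx=+8,dy=-5->D; (4,5):dx=+1,dy=-4->D; (4,6):dx=-2,dy=+3->D
  (4,7):dx=+2,dy=+8->C; (4,8):dx=+5,dy=-1->D; (5,6):dx=-3,dy=+7->D; (5,7):dx=+1,dy=+12->C
  (5,8):dx=+4,dy=+3->C; (6,7):dx=+4,dy=+5->C; (6,8):dx=+7,dy=-4->D; (7,8):dx=+3,dy=-9->D
Step 2: C = 15, D = 13, total pairs = 28.
Step 3: tau = (C - D)/(n(n-1)/2) = (15 - 13)/28 = 0.071429.
Step 4: Exact two-sided p-value (enumerate n! = 40320 permutations of y under H0): p = 0.904861.
Step 5: alpha = 0.05. fail to reject H0.

tau_b = 0.0714 (C=15, D=13), p = 0.904861, fail to reject H0.


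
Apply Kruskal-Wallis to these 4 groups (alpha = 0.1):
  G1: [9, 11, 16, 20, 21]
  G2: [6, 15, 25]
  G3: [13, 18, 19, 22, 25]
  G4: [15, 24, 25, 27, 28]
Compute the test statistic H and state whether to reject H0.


Step 1: Combine all N = 18 observations and assign midranks.
sorted (value, group, rank): (6,G2,1), (9,G1,2), (11,G1,3), (13,G3,4), (15,G2,5.5), (15,G4,5.5), (16,G1,7), (18,G3,8), (19,G3,9), (20,G1,10), (21,G1,11), (22,G3,12), (24,G4,13), (25,G2,15), (25,G3,15), (25,G4,15), (27,G4,17), (28,G4,18)
Step 2: Sum ranks within each group.
R_1 = 33 (n_1 = 5)
R_2 = 21.5 (n_2 = 3)
R_3 = 48 (n_3 = 5)
R_4 = 68.5 (n_4 = 5)
Step 3: H = 12/(N(N+1)) * sum(R_i^2/n_i) - 3(N+1)
     = 12/(18*19) * (33^2/5 + 21.5^2/3 + 48^2/5 + 68.5^2/5) - 3*19
     = 0.035088 * 1771.13 - 57
     = 5.145029.
Step 4: Ties present; correction factor C = 1 - 30/(18^3 - 18) = 0.994840. Corrected H = 5.145029 / 0.994840 = 5.171715.
Step 5: Under H0, H ~ chi^2(3); p-value = 0.159647.
Step 6: alpha = 0.1. fail to reject H0.

H = 5.1717, df = 3, p = 0.159647, fail to reject H0.


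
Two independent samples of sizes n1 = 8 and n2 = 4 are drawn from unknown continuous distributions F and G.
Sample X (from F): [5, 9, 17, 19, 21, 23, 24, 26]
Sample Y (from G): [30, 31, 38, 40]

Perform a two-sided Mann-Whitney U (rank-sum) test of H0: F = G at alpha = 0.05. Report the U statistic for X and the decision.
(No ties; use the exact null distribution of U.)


Step 1: Combine and sort all 12 observations; assign midranks.
sorted (value, group): (5,X), (9,X), (17,X), (19,X), (21,X), (23,X), (24,X), (26,X), (30,Y), (31,Y), (38,Y), (40,Y)
ranks: 5->1, 9->2, 17->3, 19->4, 21->5, 23->6, 24->7, 26->8, 30->9, 31->10, 38->11, 40->12
Step 2: Rank sum for X: R1 = 1 + 2 + 3 + 4 + 5 + 6 + 7 + 8 = 36.
Step 3: U_X = R1 - n1(n1+1)/2 = 36 - 8*9/2 = 36 - 36 = 0.
       U_Y = n1*n2 - U_X = 32 - 0 = 32.
Step 4: No ties, so the exact null distribution of U (based on enumerating the C(12,8) = 495 equally likely rank assignments) gives the two-sided p-value.
Step 5: p-value = 0.004040; compare to alpha = 0.05. reject H0.

U_X = 0, p = 0.004040, reject H0 at alpha = 0.05.


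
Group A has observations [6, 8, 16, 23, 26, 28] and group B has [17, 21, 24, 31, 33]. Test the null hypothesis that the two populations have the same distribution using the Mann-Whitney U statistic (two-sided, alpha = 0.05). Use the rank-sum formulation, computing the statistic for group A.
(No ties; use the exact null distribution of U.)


Step 1: Combine and sort all 11 observations; assign midranks.
sorted (value, group): (6,X), (8,X), (16,X), (17,Y), (21,Y), (23,X), (24,Y), (26,X), (28,X), (31,Y), (33,Y)
ranks: 6->1, 8->2, 16->3, 17->4, 21->5, 23->6, 24->7, 26->8, 28->9, 31->10, 33->11
Step 2: Rank sum for X: R1 = 1 + 2 + 3 + 6 + 8 + 9 = 29.
Step 3: U_X = R1 - n1(n1+1)/2 = 29 - 6*7/2 = 29 - 21 = 8.
       U_Y = n1*n2 - U_X = 30 - 8 = 22.
Step 4: No ties, so the exact null distribution of U (based on enumerating the C(11,6) = 462 equally likely rank assignments) gives the two-sided p-value.
Step 5: p-value = 0.246753; compare to alpha = 0.05. fail to reject H0.

U_X = 8, p = 0.246753, fail to reject H0 at alpha = 0.05.
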